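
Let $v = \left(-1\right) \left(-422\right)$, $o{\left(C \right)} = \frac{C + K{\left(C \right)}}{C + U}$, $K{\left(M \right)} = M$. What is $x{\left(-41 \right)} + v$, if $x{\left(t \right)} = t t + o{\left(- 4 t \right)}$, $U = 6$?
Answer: $\frac{178919}{85} \approx 2104.9$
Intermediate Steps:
$o{\left(C \right)} = \frac{2 C}{6 + C}$ ($o{\left(C \right)} = \frac{C + C}{C + 6} = \frac{2 C}{6 + C}$)
$x{\left(t \right)} = t^{2} - \frac{8 t}{6 - 4 t}$ ($x{\left(t \right)} = t t + \frac{2 \left(- 4 t\right)}{6 - 4 t} = t^{2} - \frac{8 t}{6 - 4 t}$)
$v = 422$
$x{\left(-41 \right)} + v = - \frac{41 \left(4 - 41 \left(-3 + 2 \left(-41\right)\right)\right)}{-3 + 2 \left(-41\right)} + 422 = - \frac{41 \left(4 - 41 \left(-3 - 82\right)\right)}{-3 - 82} + 422 = - \frac{41 \left(4 - -3485\right)}{-85} + 422 = \left(-41\right) \left(- \frac{1}{85}\right) \left(4 + 3485\right) + 422 = \left(-41\right) \left(- \frac{1}{85}\right) 3489 + 422 = \frac{143049}{85} + 422 = \frac{178919}{85}$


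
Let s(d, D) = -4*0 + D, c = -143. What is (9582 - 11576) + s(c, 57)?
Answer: -1937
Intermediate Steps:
s(d, D) = D (s(d, D) = 0 + D = D)
(9582 - 11576) + s(c, 57) = (9582 - 11576) + 57 = -1994 + 57 = -1937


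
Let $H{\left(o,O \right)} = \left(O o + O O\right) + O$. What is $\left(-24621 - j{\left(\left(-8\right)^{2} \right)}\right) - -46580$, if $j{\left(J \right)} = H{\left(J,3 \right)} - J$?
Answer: $21819$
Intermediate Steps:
$H{\left(o,O \right)} = O + O^{2} + O o$ ($H{\left(o,O \right)} = \left(O o + O^{2}\right) + O = \left(O^{2} + O o\right) + O = O + O^{2} + O o$)
$j{\left(J \right)} = 12 + 2 J$ ($j{\left(J \right)} = 3 \left(1 + 3 + J\right) - J = 3 \left(4 + J\right) - J = \left(12 + 3 J\right) - J = 12 + 2 J$)
$\left(-24621 - j{\left(\left(-8\right)^{2} \right)}\right) - -46580 = \left(-24621 - \left(12 + 2 \left(-8\right)^{2}\right)\right) - -46580 = \left(-24621 - \left(12 + 2 \cdot 64\right)\right) + 46580 = \left(-24621 - \left(12 + 128\right)\right) + 46580 = \left(-24621 - 140\right) + 46580 = -24761 + 46580 = 21819$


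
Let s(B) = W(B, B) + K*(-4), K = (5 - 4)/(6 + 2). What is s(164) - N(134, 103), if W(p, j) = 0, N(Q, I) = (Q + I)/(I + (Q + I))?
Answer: -407/340 ≈ -1.1971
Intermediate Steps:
N(Q, I) = (I + Q)/(Q + 2*I) (N(Q, I) = (I + Q)/(I + (I + Q)) = (I + Q)/(Q + 2*I))
K = ⅛ (K = 1/8 = 1*(⅛) = ⅛ ≈ 0.12500)
s(B) = -½ (s(B) = 0 + (⅛)*(-4) = 0 - ½ = -½)
s(164) - N(134, 103) = -½ - (103 + 134)/(134 + 2*103) = -½ - 237/(134 + 206) = -½ - 237/340 = -407/340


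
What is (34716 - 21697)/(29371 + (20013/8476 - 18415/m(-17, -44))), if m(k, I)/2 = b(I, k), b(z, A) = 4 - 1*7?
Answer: 331047132/824948597 ≈ 0.40129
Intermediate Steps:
b(z, A) = -3 (b(z, A) = 4 - 7 = -3)
m(k, I) = -6 (m(k, I) = 2*(-3) = -6)
(34716 - 21697)/(29371 + (20013/8476 - 18415/m(-17, -44))) = (34716 - 21697)/(29371 + (20013/8476 - 18415/(-6))) = 13019/(29371 + (20013*(1/8476) - 18415*(-⅙))) = 13019/(29371 + (20013/8476 + 18415/6)) = 13019/(29371 + 78102809/25428) = 13019/(824948597/25428) = 13019*(25428/824948597) = 331047132/824948597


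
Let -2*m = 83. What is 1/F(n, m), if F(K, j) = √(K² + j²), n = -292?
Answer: 2*√347945/347945 ≈ 0.0033906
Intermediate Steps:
m = -83/2 (m = -½*83 = -83/2 ≈ -41.500)
1/F(n, m) = 1/(√((-292)² + (-83/2)²)) = 1/(√(85264 + 6889/4)) = 1/(√(347945/4)) = 1/(√347945/2) = 2*√347945/347945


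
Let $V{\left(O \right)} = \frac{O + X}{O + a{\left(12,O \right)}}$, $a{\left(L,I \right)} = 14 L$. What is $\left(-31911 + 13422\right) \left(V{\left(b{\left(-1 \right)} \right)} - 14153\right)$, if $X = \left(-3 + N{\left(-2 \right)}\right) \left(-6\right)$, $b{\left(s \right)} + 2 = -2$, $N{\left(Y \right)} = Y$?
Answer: $\frac{21457094637}{82} \approx 2.6167 \cdot 10^{8}$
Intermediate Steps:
$b{\left(s \right)} = -4$ ($b{\left(s \right)} = -2 - 2 = -4$)
$X = 30$ ($X = \left(-3 - 2\right) \left(-6\right) = \left(-5\right) \left(-6\right) = 30$)
$V{\left(O \right)} = \frac{30 + O}{168 + O}$ ($V{\left(O \right)} = \frac{O + 30}{O + 14 \cdot 12} = \frac{30 + O}{O + 168} = \frac{30 + O}{168 + O}$)
$\left(-31911 + 13422\right) \left(V{\left(b{\left(-1 \right)} \right)} - 14153\right) = \left(-31911 + 13422\right) \left(\frac{30 - 4}{168 - 4} - 14153\right) = - 18489 \left(\frac{1}{164} \cdot 26 - 14153\right) = - 18489 \left(\frac{13}{82} - 14153\right) = \left(-18489\right) \left(- \frac{1160533}{82}\right) = \frac{21457094637}{82}$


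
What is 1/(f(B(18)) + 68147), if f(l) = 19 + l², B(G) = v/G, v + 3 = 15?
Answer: 9/613498 ≈ 1.4670e-5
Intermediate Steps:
v = 12 (v = -3 + 15 = 12)
B(G) = 12/G
1/(f(B(18)) + 68147) = 1/((19 + (12/18)²) + 68147) = 1/((19 + (12*(1/18))²) + 68147) = 1/((19 + (⅔)²) + 68147) = 1/((19 + 4/9) + 68147) = 1/(175/9 + 68147) = 1/(613498/9) = 9/613498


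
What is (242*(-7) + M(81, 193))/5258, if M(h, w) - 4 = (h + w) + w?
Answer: -1223/5258 ≈ -0.23260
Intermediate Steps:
M(h, w) = 4 + h + 2*w (M(h, w) = 4 + ((h + w) + w) = 4 + (h + 2*w) = 4 + h + 2*w)
(242*(-7) + M(81, 193))/5258 = (242*(-7) + (4 + 81 + 2*193))/5258 = (-1694 + (4 + 81 + 386))*(1/5258) = (-1694 + 471)*(1/5258) = -1223*1/5258 = -1223/5258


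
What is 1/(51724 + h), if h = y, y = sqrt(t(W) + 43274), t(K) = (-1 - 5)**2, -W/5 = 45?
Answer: 25862/1337664433 - sqrt(43310)/2675328866 ≈ 1.9256e-5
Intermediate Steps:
W = -225 (W = -5*45 = -225)
t(K) = 36 (t(K) = (-6)**2 = 36)
y = sqrt(43310) (y = sqrt(36 + 43274) = sqrt(43310) ≈ 208.11)
h = sqrt(43310) ≈ 208.11
1/(51724 + h) = 1/(51724 + sqrt(43310))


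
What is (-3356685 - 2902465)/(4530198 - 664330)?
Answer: -3129575/1932934 ≈ -1.6191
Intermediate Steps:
(-3356685 - 2902465)/(4530198 - 664330) = -6259150/3865868 = -6259150*1/3865868 = -3129575/1932934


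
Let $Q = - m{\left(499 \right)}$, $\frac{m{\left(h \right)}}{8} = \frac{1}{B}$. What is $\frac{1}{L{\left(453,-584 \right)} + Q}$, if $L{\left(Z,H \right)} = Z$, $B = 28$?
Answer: $\frac{7}{3169} \approx 0.0022089$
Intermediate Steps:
$m{\left(h \right)} = \frac{2}{7}$ ($m{\left(h \right)} = \frac{8}{28} = 8 \cdot \frac{1}{28} = \frac{2}{7}$)
$Q = - \frac{2}{7}$ ($Q = \left(-1\right) \frac{2}{7} = - \frac{2}{7} \approx -0.28571$)
$\frac{1}{L{\left(453,-584 \right)} + Q} = \frac{1}{453 - \frac{2}{7}} = \frac{1}{\frac{3169}{7}} = \frac{7}{3169}$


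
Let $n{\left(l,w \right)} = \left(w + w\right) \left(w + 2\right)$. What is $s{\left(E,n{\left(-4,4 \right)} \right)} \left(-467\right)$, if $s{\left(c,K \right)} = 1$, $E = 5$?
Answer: $-467$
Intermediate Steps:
$n{\left(l,w \right)} = 2 w \left(2 + w\right)$
$s{\left(E,n{\left(-4,4 \right)} \right)} \left(-467\right) = 1 \left(-467\right) = -467$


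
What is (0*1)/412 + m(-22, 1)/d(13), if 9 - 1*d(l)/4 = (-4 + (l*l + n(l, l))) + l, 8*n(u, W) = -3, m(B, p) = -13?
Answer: 26/1349 ≈ 0.019274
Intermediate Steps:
n(u, W) = -3/8 (n(u, W) = (⅛)*(-3) = -3/8)
d(l) = 107/2 - 4*l - 4*l² (d(l) = 36 - 4*((-4 + (l*l - 3/8)) + l) = 36 - 4*((-4 + (l² - 3/8)) + l) = 36 - 4*((-4 + (-3/8 + l²)) + l) = 36 - 4*((-35/8 + l²) + l) = 36 - 4*(-35/8 + l + l²) = 36 + (35/2 - 4*l - 4*l²) = 107/2 - 4*l - 4*l²)
(0*1)/412 + m(-22, 1)/d(13) = (0*1)/412 - 13/(107/2 - 4*13 - 4*13²) = 0*(1/412) - 13/(107/2 - 52 - 4*169) = 0 - 13/(107/2 - 52 - 676) = 0 - 13/(-1349/2) = 0 - 13*(-2/1349) = 0 + 26/1349 = 26/1349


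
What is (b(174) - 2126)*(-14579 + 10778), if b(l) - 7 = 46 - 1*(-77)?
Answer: 7586796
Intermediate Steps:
b(l) = 130 (b(l) = 7 + (46 - 1*(-77)) = 7 + (46 + 77) = 7 + 123 = 130)
(b(174) - 2126)*(-14579 + 10778) = (130 - 2126)*(-14579 + 10778) = -1996*(-3801) = 7586796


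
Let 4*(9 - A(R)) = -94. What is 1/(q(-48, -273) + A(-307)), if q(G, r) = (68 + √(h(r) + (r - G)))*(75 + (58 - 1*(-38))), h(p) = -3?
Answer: 46642/570536833 - 1368*I*√57/570536833 ≈ 8.1751e-5 - 1.8103e-5*I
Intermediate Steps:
A(R) = 65/2 (A(R) = 9 - ¼*(-94) = 9 + 47/2 = 65/2)
q(G, r) = 11628 + 171*√(-3 + r - G) (q(G, r) = (68 + √(-3 + (r - G)))*(75 + (58 - 1*(-38))) = (68 + √(-3 + r - G))*(75 + (58 + 38)) = (68 + √(-3 + r - G))*(75 + 96) = (68 + √(-3 + r - G))*171 = 11628 + 171*√(-3 + r - G))
1/(q(-48, -273) + A(-307)) = 1/((11628 + 171*√(-3 - 273 - 1*(-48))) + 65/2) = 1/((11628 + 171*√(-3 - 273 + 48)) + 65/2) = 1/((11628 + 171*√(-228)) + 65/2) = 1/((11628 + 171*(2*I*√57)) + 65/2) = 1/((11628 + 342*I*√57) + 65/2) = 1/(23321/2 + 342*I*√57)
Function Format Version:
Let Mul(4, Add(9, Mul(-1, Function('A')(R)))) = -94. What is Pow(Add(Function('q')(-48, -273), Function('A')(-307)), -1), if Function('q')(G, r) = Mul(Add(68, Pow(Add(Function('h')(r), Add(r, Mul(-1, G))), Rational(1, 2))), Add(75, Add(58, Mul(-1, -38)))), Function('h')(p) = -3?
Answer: Add(Rational(46642, 570536833), Mul(Rational(-1368, 570536833), I, Pow(57, Rational(1, 2)))) ≈ Add(8.1751e-5, Mul(-1.8103e-5, I))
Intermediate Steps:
Function('A')(R) = Rational(65, 2) (Function('A')(R) = Add(9, Mul(Rational(-1, 4), -94)) = Add(9, Rational(47, 2)) = Rational(65, 2))
Function('q')(G, r) = Add(11628, Mul(171, Pow(Add(-3, r, Mul(-1, G)), Rational(1, 2)))) (Function('q')(G, r) = Mul(Add(68, Pow(Add(-3, Add(r, Mul(-1, G))), Rational(1, 2))), Add(75, Add(58, Mul(-1, -38)))) = Mul(Add(68, Pow(Add(-3, r, Mul(-1, G)), Rational(1, 2))), Add(75, Add(58, 38))) = Mul(Add(68, Pow(Add(-3, r, Mul(-1, G)), Rational(1, 2))), Add(75, 96)) = Mul(Add(68, Pow(Add(-3, r, Mul(-1, G)), Rational(1, 2))), 171) = Add(11628, Mul(171, Pow(Add(-3, r, Mul(-1, G)), Rational(1, 2)))))
Pow(Add(Function('q')(-48, -273), Function('A')(-307)), -1) = Pow(Add(Add(11628, Mul(171, Pow(Add(-3, -273, Mul(-1, -48)), Rational(1, 2)))), Rational(65, 2)), -1) = Pow(Add(Add(11628, Mul(171, Pow(Add(-3, -273, 48), Rational(1, 2)))), Rational(65, 2)), -1) = Pow(Add(Add(11628, Mul(171, Pow(-228, Rational(1, 2)))), Rational(65, 2)), -1) = Pow(Add(Add(11628, Mul(171, Mul(2, I, Pow(57, Rational(1, 2))))), Rational(65, 2)), -1) = Pow(Add(Add(11628, Mul(342, I, Pow(57, Rational(1, 2)))), Rational(65, 2)), -1) = Pow(Add(Rational(23321, 2), Mul(342, I, Pow(57, Rational(1, 2)))), -1)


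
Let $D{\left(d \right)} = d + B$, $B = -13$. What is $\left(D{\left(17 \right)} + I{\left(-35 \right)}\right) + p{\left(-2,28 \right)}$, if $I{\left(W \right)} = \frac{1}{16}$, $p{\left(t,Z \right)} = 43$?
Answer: $\frac{753}{16} \approx 47.063$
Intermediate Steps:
$I{\left(W \right)} = \frac{1}{16}$
$D{\left(d \right)} = -13 + d$ ($D{\left(d \right)} = d - 13 = -13 + d$)
$\left(D{\left(17 \right)} + I{\left(-35 \right)}\right) + p{\left(-2,28 \right)} = \left(\left(-13 + 17\right) + \frac{1}{16}\right) + 43 = \left(4 + \frac{1}{16}\right) + 43 = \frac{65}{16} + 43 = \frac{753}{16}$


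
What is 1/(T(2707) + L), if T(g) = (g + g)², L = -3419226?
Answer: 1/25892170 ≈ 3.8622e-8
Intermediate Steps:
T(g) = 4*g² (T(g) = (2*g)² = 4*g²)
1/(T(2707) + L) = 1/(4*2707² - 3419226) = 1/(4*7327849 - 3419226) = 1/(29311396 - 3419226) = 1/25892170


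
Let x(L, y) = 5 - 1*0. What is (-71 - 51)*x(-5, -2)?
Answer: -610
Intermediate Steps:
x(L, y) = 5 (x(L, y) = 5 + 0 = 5)
(-71 - 51)*x(-5, -2) = (-71 - 51)*5 = -122*5 = -610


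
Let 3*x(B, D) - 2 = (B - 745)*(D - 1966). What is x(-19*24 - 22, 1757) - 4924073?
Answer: -4838870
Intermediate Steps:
x(B, D) = ⅔ + (-1966 + D)*(-745 + B)/3 (x(B, D) = ⅔ + ((B - 745)*(D - 1966))/3 = ⅔ + ((-745 + B)*(-1966 + D))/3 = ⅔ + ((-1966 + D)*(-745 + B))/3 = ⅔ + (-1966 + D)*(-745 + B)/3)
x(-19*24 - 22, 1757) - 4924073 = (488224 - 1966*(-19*24 - 22)/3 - 745/3*1757 + (⅓)*(-19*24 - 22)*1757) - 4924073 = (488224 - 1966*(-456 - 22)/3 - 1308965/3 + (⅓)*(-456 - 22)*1757) - 4924073 = (488224 - 1966/3*(-478) - 1308965/3 + (⅓)*(-478)*1757) - 4924073 = (488224 + 939748/3 - 1308965/3 - 839846/3) - 4924073 = 85203 - 4924073 = -4838870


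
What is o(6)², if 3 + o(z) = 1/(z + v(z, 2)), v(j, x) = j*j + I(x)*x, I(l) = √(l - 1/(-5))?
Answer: 10658596/1203409 + 13059*√55/9627272 ≈ 8.8671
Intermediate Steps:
I(l) = √(⅕ + l) (I(l) = √(l - 1*(-⅕)) = √(l + ⅕) = √(⅕ + l))
v(j, x) = j² + x*√(5 + 25*x)/5 (v(j, x) = j*j + (√(5 + 25*x)/5)*x = j² + x*√(5 + 25*x)/5)
o(z) = -3 + 1/(z + z² + 2*√55/5) (o(z) = -3 + 1/(z + (z² + (⅕)*2*√(5 + 25*2))) = -3 + 1/(z + (z² + (⅕)*2*√(5 + 50))) = -3 + 1/(z + (z² + (⅕)*2*√55)) = -3 + 1/(z + (z² + 2*√55/5)) = -3 + 1/(z + z² + 2*√55/5))
o(6)² = ((5 - 15*6 - 15*6² - 6*√55)/(2*√55 + 5*6 + 5*6²))² = ((5 - 90 - 15*36 - 6*√55)/(2*√55 + 30 + 5*36))² = ((5 - 90 - 540 - 6*√55)/(2*√55 + 30 + 180))² = ((-625 - 6*√55)/(210 + 2*√55))² = (-625 - 6*√55)²/(210 + 2*√55)²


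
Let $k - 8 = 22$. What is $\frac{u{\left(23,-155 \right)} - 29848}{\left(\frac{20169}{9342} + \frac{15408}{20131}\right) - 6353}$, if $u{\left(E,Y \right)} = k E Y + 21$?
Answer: $\frac{952696394302}{44230347053} \approx 21.539$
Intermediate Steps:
$k = 30$ ($k = 8 + 22 = 30$)
$u{\left(E,Y \right)} = 21 + 30 E Y$ ($u{\left(E,Y \right)} = 30 E Y + 21 = 21 + 30 E Y$)
$\frac{u{\left(23,-155 \right)} - 29848}{\left(\frac{20169}{9342} + \frac{15408}{20131}\right) - 6353} = \frac{\left(21 + 30 \cdot 23 \left(-155\right)\right) - 29848}{\left(\frac{20169}{9342} + \frac{15408}{20131}\right) - 6353} = \frac{\left(21 - 106950\right) - 29848}{\left(20169 \cdot \frac{1}{9342} + 15408 \cdot \frac{1}{20131}\right) - 6353} = \frac{-106929 - 29848}{\left(\frac{747}{346} + \frac{15408}{20131}\right) - 6353} = - \frac{136777}{\frac{20369025}{6965326} - 6353} = - \frac{136777}{- \frac{44230347053}{6965326}} = \left(-136777\right) \left(- \frac{6965326}{44230347053}\right) = \frac{952696394302}{44230347053}$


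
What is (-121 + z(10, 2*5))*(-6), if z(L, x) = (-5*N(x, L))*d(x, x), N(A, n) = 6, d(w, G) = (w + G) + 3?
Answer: 4866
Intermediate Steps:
d(w, G) = 3 + G + w (d(w, G) = (G + w) + 3 = 3 + G + w)
z(L, x) = -90 - 60*x (z(L, x) = (-5*6)*(3 + x + x) = -30*(3 + 2*x) = -90 - 60*x)
(-121 + z(10, 2*5))*(-6) = (-121 + (-90 - 120*5))*(-6) = (-121 + (-90 - 60*10))*(-6) = (-121 + (-90 - 600))*(-6) = (-121 - 690)*(-6) = -811*(-6) = 4866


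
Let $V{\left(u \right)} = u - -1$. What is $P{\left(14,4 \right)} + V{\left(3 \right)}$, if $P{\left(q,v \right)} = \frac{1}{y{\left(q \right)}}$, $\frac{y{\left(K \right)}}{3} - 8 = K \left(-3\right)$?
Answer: $\frac{407}{102} \approx 3.9902$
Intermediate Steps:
$V{\left(u \right)} = 1 + u$ ($V{\left(u \right)} = u + 1 = 1 + u$)
$y{\left(K \right)} = 24 - 9 K$ ($y{\left(K \right)} = 24 + 3 K \left(-3\right) = 24 + 3 \left(- 3 K\right) = 24 - 9 K$)
$P{\left(q,v \right)} = \frac{1}{24 - 9 q}$
$P{\left(14,4 \right)} + V{\left(3 \right)} = - \frac{1}{-24 + 9 \cdot 14} + \left(1 + 3\right) = - \frac{1}{-24 + 126} + 4 = - \frac{1}{102} + 4 = \frac{407}{102}$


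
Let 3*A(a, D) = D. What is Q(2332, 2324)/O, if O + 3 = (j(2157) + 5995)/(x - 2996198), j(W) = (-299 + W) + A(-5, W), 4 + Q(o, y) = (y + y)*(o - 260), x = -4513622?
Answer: -4520278937665/1408627 ≈ -3.2090e+6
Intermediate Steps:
Q(o, y) = -4 + 2*y*(-260 + o) (Q(o, y) = -4 + (y + y)*(o - 260) = -4 + (2*y)*(-260 + o) = -4 + 2*y*(-260 + o))
A(a, D) = D/3
j(W) = -299 + 4*W/3 (j(W) = (-299 + W) + W/3 = -299 + 4*W/3)
O = -5634508/1877455 (O = -3 + ((-299 + (4/3)*2157) + 5995)/(-4513622 - 2996198) = -3 + ((-299 + 2876) + 5995)/(-7509820) = -3 + (2577 + 5995)*(-1/7509820) = -3 + 8572*(-1/7509820) = -3 - 2143/1877455 = -5634508/1877455 ≈ -3.0011)
Q(2332, 2324)/O = (-4 - 520*2324 + 2*2332*2324)/(-5634508/1877455) = (-4 - 1208480 + 10839136)*(-1877455/5634508) = 9630652*(-1877455/5634508) = -4520278937665/1408627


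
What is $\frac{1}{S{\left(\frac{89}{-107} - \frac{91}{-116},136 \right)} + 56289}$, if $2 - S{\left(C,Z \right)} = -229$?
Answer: $\frac{1}{56520} \approx 1.7693 \cdot 10^{-5}$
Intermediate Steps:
$S{\left(C,Z \right)} = 231$ ($S{\left(C,Z \right)} = 2 - -229 = 2 + 229 = 231$)
$\frac{1}{S{\left(\frac{89}{-107} - \frac{91}{-116},136 \right)} + 56289} = \frac{1}{231 + 56289} = \frac{1}{56520}$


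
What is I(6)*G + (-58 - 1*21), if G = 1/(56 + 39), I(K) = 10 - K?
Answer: -7501/95 ≈ -78.958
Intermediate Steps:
G = 1/95 ≈ 0.010526
I(6)*G + (-58 - 1*21) = (10 - 1*6)*(1/95) + (-58 - 1*21) = (10 - 6)*(1/95) + (-58 - 21) = 4*(1/95) - 79 = 4/95 - 79 = -7501/95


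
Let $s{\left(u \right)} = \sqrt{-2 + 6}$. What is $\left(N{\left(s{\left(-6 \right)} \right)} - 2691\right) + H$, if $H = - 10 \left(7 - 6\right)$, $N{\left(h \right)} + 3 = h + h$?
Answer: $-2700$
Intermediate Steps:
$s{\left(u \right)} = 2$ ($s{\left(u \right)} = \sqrt{4} = 2$)
$N{\left(h \right)} = -3 + 2 h$ ($N{\left(h \right)} = -3 + \left(h + h\right) = -3 + 2 h$)
$H = -10$ ($H = \left(-10\right) 1 = -10$)
$\left(N{\left(s{\left(-6 \right)} \right)} - 2691\right) + H = \left(\left(-3 + 2 \cdot 2\right) - 2691\right) - 10 = \left(\left(-3 + 4\right) - 2691\right) - 10 = \left(1 - 2691\right) - 10 = -2690 - 10 = -2700$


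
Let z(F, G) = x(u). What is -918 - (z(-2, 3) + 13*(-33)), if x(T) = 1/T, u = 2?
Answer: -979/2 ≈ -489.50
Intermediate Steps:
z(F, G) = ½ (z(F, G) = 1/2 = ½)
-918 - (z(-2, 3) + 13*(-33)) = -918 - (½ + 13*(-33)) = -918 - (½ - 429) = -918 - 1*(-857/2) = -918 + 857/2 = -979/2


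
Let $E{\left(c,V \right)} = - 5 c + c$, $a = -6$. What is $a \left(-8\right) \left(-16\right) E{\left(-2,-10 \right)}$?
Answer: $-6144$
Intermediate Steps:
$E{\left(c,V \right)} = - 4 c$
$a \left(-8\right) \left(-16\right) E{\left(-2,-10 \right)} = \left(-6\right) \left(-8\right) \left(-16\right) \left(\left(-4\right) \left(-2\right)\right) = 48 \left(-16\right) 8 = \left(-768\right) 8 = -6144$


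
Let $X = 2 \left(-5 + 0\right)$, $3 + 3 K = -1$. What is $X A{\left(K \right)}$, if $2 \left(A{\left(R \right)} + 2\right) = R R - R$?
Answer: $\frac{40}{9} \approx 4.4444$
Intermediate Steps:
$K = - \frac{4}{3}$ ($K = -1 + \frac{1}{3} \left(-1\right) = -1 - \frac{1}{3} = - \frac{4}{3} \approx -1.3333$)
$A{\left(R \right)} = -2 + \frac{R^{2}}{2} - \frac{R}{2}$ ($A{\left(R \right)} = -2 + \frac{R R - R}{2} = -2 + \frac{R^{2} - R}{2} = -2 + \left(\frac{R^{2}}{2} - \frac{R}{2}\right) = -2 + \frac{R^{2}}{2} - \frac{R}{2}$)
$X = -10$ ($X = 2 \left(-5\right) = -10$)
$X A{\left(K \right)} = - 10 \left(-2 + \frac{\left(- \frac{4}{3}\right)^{2}}{2} - - \frac{2}{3}\right) = - 10 \left(-2 + \frac{1}{2} \cdot \frac{16}{9} + \frac{2}{3}\right) = - 10 \left(-2 + \frac{8}{9} + \frac{2}{3}\right) = \left(-10\right) \left(- \frac{4}{9}\right) = \frac{40}{9}$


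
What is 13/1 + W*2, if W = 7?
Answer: 27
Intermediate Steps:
13/1 + W*2 = 13/1 + 7*2 = 13*1 + 14 = 13 + 14 = 27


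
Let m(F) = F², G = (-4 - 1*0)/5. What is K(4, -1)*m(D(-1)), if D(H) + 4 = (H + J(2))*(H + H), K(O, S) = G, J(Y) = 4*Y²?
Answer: -4624/5 ≈ -924.80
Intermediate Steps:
G = -⅘ (G = (-4 + 0)*(⅕) = -4*⅕ = -⅘ ≈ -0.80000)
K(O, S) = -⅘
D(H) = -4 + 2*H*(16 + H) (D(H) = -4 + (H + 4*2²)*(H + H) = -4 + (H + 4*4)*(2*H) = -4 + (H + 16)*(2*H) = -4 + (16 + H)*(2*H) = -4 + 2*H*(16 + H))
K(4, -1)*m(D(-1)) = -4*(-4 + 2*(-1)² + 32*(-1))²/5 = -4*(-4 + 2*1 - 32)²/5 = -4*(-4 + 2 - 32)²/5 = -⅘*(-34)² = -⅘*1156 = -4624/5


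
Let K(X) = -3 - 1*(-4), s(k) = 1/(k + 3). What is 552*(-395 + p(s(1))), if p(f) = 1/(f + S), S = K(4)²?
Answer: -1087992/5 ≈ -2.1760e+5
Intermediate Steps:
s(k) = 1/(3 + k)
K(X) = 1 (K(X) = -3 + 4 = 1)
S = 1 (S = 1² = 1)
p(f) = 1/(1 + f) (p(f) = 1/(f + 1) = 1/(1 + f))
552*(-395 + p(s(1))) = 552*(-395 + 1/(1 + 1/(3 + 1))) = 552*(-395 + 1/(1 + 1/4)) = 552*(-395 + 1/(1 + ¼)) = 552*(-395 + 1/(5/4)) = 552*(-395 + ⅘) = 552*(-1971/5) = -1087992/5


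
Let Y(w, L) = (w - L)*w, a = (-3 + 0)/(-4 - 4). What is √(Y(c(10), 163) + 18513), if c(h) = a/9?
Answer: √10659577/24 ≈ 136.04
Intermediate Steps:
a = 3/8 (a = -3/(-8) = -3*(-⅛) = 3/8 ≈ 0.37500)
c(h) = 1/24 (c(h) = (3/8)/9 = (3/8)*(⅑) = 1/24)
Y(w, L) = w*(w - L)
√(Y(c(10), 163) + 18513) = √((1/24 - 1*163)/24 + 18513) = √((1/24 - 163)/24 + 18513) = √((1/24)*(-3911/24) + 18513) = √(-3911/576 + 18513) = √(10659577/576) = √10659577/24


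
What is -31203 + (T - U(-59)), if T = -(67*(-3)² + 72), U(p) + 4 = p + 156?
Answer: -31971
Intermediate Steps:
U(p) = 152 + p (U(p) = -4 + (p + 156) = -4 + (156 + p) = 152 + p)
T = -675 (T = -(67*9 + 72) = -(603 + 72) = -1*675 = -675)
-31203 + (T - U(-59)) = -31203 + (-675 - (152 - 59)) = -31203 + (-675 - 1*93) = -31203 + (-675 - 93) = -31203 - 768 = -31971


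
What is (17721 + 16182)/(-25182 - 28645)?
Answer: -33903/53827 ≈ -0.62985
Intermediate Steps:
(17721 + 16182)/(-25182 - 28645) = 33903/(-53827) = 33903*(-1/53827) = -33903/53827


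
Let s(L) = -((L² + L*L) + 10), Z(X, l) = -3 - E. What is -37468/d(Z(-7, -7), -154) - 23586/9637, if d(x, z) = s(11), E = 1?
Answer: 88783861/607131 ≈ 146.24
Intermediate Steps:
Z(X, l) = -4 (Z(X, l) = -3 - 1*1 = -3 - 1 = -4)
s(L) = -10 - 2*L² (s(L) = -((L² + L²) + 10) = -(2*L² + 10) = -(10 + 2*L²) = -10 - 2*L²)
d(x, z) = -252 (d(x, z) = -10 - 2*11² = -10 - 2*121 = -10 - 242 = -252)
-37468/d(Z(-7, -7), -154) - 23586/9637 = -37468/(-252) - 23586/9637 = -37468*(-1/252) - 23586*1/9637 = 9367/63 - 23586/9637 = 88783861/607131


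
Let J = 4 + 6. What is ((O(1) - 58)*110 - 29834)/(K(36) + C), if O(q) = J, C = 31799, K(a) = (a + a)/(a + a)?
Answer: -17557/15900 ≈ -1.1042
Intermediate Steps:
K(a) = 1 (K(a) = (2*a)/((2*a)) = (2*a)*(1/(2*a)) = 1)
J = 10
O(q) = 10
((O(1) - 58)*110 - 29834)/(K(36) + C) = ((10 - 58)*110 - 29834)/(1 + 31799) = (-48*110 - 29834)/31800 = (-5280 - 29834)*(1/31800) = -35114*1/31800 = -17557/15900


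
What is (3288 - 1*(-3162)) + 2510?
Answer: 8960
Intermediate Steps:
(3288 - 1*(-3162)) + 2510 = (3288 + 3162) + 2510 = 6450 + 2510 = 8960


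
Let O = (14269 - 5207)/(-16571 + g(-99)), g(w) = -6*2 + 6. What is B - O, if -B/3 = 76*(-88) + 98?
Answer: 327736352/16577 ≈ 19771.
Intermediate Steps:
g(w) = -6 (g(w) = -12 + 6 = -6)
B = 19770 (B = -3*(76*(-88) + 98) = -3*(-6688 + 98) = -3*(-6590) = 19770)
O = -9062/16577 (O = (14269 - 5207)/(-16571 - 6) = 9062/(-16577) = 9062*(-1/16577) = -9062/16577 ≈ -0.54666)
B - O = 19770 - 1*(-9062/16577) = 19770 + 9062/16577 = 327736352/16577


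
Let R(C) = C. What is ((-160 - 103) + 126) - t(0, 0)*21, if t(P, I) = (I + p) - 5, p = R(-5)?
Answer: 73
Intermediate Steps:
p = -5
t(P, I) = -10 + I (t(P, I) = (I - 5) - 5 = (-5 + I) - 5 = -10 + I)
((-160 - 103) + 126) - t(0, 0)*21 = ((-160 - 103) + 126) - (-10 + 0)*21 = (-263 + 126) - (-10)*21 = -137 - 1*(-210) = -137 + 210 = 73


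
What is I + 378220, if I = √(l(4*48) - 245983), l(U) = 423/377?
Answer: 378220 + 8*I*√546268099/377 ≈ 3.7822e+5 + 495.97*I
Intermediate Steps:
l(U) = 423/377 (l(U) = 423*(1/377) = 423/377)
I = 8*I*√546268099/377 (I = √(423/377 - 245983) = √(-92735168/377) = 8*I*√546268099/377 ≈ 495.97*I)
I + 378220 = 8*I*√546268099/377 + 378220 = 378220 + 8*I*√546268099/377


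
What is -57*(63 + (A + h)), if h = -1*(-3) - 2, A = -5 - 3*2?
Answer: -3021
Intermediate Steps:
A = -11 (A = -5 - 6 = -11)
h = 1 (h = 3 - 2 = 1)
-57*(63 + (A + h)) = -57*(63 + (-11 + 1)) = -57*(63 - 10) = -57*53 = -3021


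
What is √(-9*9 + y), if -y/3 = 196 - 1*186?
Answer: I*√111 ≈ 10.536*I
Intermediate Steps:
y = -30 (y = -3*(196 - 1*186) = -3*(196 - 186) = -3*10 = -30)
√(-9*9 + y) = √(-9*9 - 30) = √(-81 - 30) = √(-111) = I*√111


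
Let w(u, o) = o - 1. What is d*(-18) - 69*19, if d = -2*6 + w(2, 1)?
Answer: -1095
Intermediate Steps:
w(u, o) = -1 + o
d = -12 (d = -2*6 + (-1 + 1) = -12 + 0 = -12)
d*(-18) - 69*19 = -12*(-18) - 69*19 = 216 - 1311 = -1095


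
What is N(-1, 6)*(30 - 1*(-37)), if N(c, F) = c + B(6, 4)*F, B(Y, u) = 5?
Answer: 1943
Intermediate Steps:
N(c, F) = c + 5*F
N(-1, 6)*(30 - 1*(-37)) = (-1 + 5*6)*(30 - 1*(-37)) = (-1 + 30)*(30 + 37) = 29*67 = 1943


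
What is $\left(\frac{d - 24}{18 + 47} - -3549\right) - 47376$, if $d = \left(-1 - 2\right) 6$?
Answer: $- \frac{2848797}{65} \approx -43828.0$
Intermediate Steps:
$d = -18$ ($d = \left(-3\right) 6 = -18$)
$\left(\frac{d - 24}{18 + 47} - -3549\right) - 47376 = \left(\frac{-18 - 24}{18 + 47} - -3549\right) - 47376 = \left(- \frac{42}{65} + 3549\right) - 47376 = \frac{230643}{65} - 47376 = - \frac{2848797}{65}$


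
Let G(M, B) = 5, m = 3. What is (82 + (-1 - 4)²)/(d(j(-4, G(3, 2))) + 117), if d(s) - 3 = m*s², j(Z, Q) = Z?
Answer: 107/168 ≈ 0.63690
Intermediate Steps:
d(s) = 3 + 3*s²
(82 + (-1 - 4)²)/(d(j(-4, G(3, 2))) + 117) = (82 + (-1 - 4)²)/((3 + 3*(-4)²) + 117) = (82 + (-5)²)/((3 + 3*16) + 117) = (82 + 25)/((3 + 48) + 117) = 107/(51 + 117) = 107/168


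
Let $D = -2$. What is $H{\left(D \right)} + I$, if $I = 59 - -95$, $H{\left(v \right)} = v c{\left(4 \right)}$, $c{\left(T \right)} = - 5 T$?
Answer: $194$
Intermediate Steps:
$H{\left(v \right)} = - 20 v$ ($H{\left(v \right)} = v \left(\left(-5\right) 4\right) = v \left(-20\right) = - 20 v$)
$I = 154$ ($I = 59 + 95 = 154$)
$H{\left(D \right)} + I = \left(-20\right) \left(-2\right) + 154 = 40 + 154 = 194$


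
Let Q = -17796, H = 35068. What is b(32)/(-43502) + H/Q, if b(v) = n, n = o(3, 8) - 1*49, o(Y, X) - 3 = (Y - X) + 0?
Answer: -381155135/193540398 ≈ -1.9694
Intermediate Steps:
o(Y, X) = 3 + Y - X (o(Y, X) = 3 + ((Y - X) + 0) = 3 + (Y - X) = 3 + Y - X)
n = -51 (n = (3 + 3 - 1*8) - 1*49 = (3 + 3 - 8) - 49 = -2 - 49 = -51)
b(v) = -51
b(32)/(-43502) + H/Q = -51/(-43502) + 35068/(-17796) = -51*(-1/43502) + 35068*(-1/17796) = 51/43502 - 8767/4449 = -381155135/193540398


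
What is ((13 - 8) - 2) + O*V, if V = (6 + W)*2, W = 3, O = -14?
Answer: -249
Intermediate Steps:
V = 18 (V = (6 + 3)*2 = 9*2 = 18)
((13 - 8) - 2) + O*V = ((13 - 8) - 2) - 14*18 = (5 - 2) - 252 = 3 - 252 = -249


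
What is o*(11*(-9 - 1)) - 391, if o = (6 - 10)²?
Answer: -2151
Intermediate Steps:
o = 16 (o = (-4)² = 16)
o*(11*(-9 - 1)) - 391 = 16*(11*(-9 - 1)) - 391 = 16*(11*(-10)) - 391 = 16*(-110) - 391 = -1760 - 391 = -2151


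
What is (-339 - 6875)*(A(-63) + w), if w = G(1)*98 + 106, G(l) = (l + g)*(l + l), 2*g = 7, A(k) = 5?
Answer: -7163502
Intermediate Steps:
g = 7/2 (g = (½)*7 = 7/2 ≈ 3.5000)
G(l) = 2*l*(7/2 + l) (G(l) = (l + 7/2)*(l + l) = (7/2 + l)*(2*l) = 2*l*(7/2 + l))
w = 988 (w = (1*(7 + 2*1))*98 + 106 = (1*(7 + 2))*98 + 106 = (1*9)*98 + 106 = 9*98 + 106 = 882 + 106 = 988)
(-339 - 6875)*(A(-63) + w) = (-339 - 6875)*(5 + 988) = -7214*993 = -7163502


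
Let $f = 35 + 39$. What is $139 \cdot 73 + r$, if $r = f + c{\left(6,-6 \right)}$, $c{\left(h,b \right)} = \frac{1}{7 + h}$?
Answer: $\frac{132874}{13} \approx 10221.0$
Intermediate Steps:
$f = 74$
$r = \frac{963}{13}$ ($r = 74 + \frac{1}{7 + 6} = 74 + \frac{1}{13} = \frac{963}{13} \approx 74.077$)
$139 \cdot 73 + r = 139 \cdot 73 + \frac{963}{13} = 10147 + \frac{963}{13} = \frac{132874}{13}$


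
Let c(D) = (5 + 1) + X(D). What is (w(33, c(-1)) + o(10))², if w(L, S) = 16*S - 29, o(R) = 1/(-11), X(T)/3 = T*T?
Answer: 1597696/121 ≈ 13204.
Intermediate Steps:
X(T) = 3*T² (X(T) = 3*(T*T) = 3*T²)
o(R) = -1/11
c(D) = 6 + 3*D² (c(D) = (5 + 1) + 3*D² = 6 + 3*D²)
w(L, S) = -29 + 16*S
(w(33, c(-1)) + o(10))² = ((-29 + 16*(6 + 3*(-1)²)) - 1/11)² = ((-29 + 16*(6 + 3*1)) - 1/11)² = ((-29 + 16*(6 + 3)) - 1/11)² = ((-29 + 16*9) - 1/11)² = ((-29 + 144) - 1/11)² = (115 - 1/11)² = (1264/11)² = 1597696/121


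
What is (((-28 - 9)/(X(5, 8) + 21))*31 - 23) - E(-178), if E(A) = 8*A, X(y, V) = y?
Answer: 35279/26 ≈ 1356.9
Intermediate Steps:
(((-28 - 9)/(X(5, 8) + 21))*31 - 23) - E(-178) = (((-28 - 9)/(5 + 21))*31 - 23) - 8*(-178) = (-37/26*31 - 23) - 1*(-1424) = (-37*1/26*31 - 23) + 1424 = (-37/26*31 - 23) + 1424 = (-1147/26 - 23) + 1424 = -1745/26 + 1424 = 35279/26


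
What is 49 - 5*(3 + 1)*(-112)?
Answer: 2289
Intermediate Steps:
49 - 5*(3 + 1)*(-112) = 49 - 5*4*(-112) = 49 - 20*(-112) = 49 + 2240 = 2289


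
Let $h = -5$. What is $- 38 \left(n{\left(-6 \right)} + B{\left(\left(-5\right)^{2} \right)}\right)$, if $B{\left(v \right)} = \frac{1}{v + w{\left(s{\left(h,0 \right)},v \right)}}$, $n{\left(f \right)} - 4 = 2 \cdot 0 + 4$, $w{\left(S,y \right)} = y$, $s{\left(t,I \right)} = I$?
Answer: $- \frac{7619}{25} \approx -304.76$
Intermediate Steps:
$n{\left(f \right)} = 8$ ($n{\left(f \right)} = 4 + \left(2 \cdot 0 + 4\right) = 4 + \left(0 + 4\right) = 4 + 4 = 8$)
$B{\left(v \right)} = \frac{1}{2 v}$ ($B{\left(v \right)} = \frac{1}{v + v} = \frac{1}{2 v}$)
$- 38 \left(n{\left(-6 \right)} + B{\left(\left(-5\right)^{2} \right)}\right) = - 38 \left(8 + \frac{1}{2 \left(-5\right)^{2}}\right) = - 38 \left(8 + \frac{1}{2 \cdot 25}\right) = - 38 \left(8 + \frac{1}{2} \cdot \frac{1}{25}\right) = - 38 \left(8 + \frac{1}{50}\right) = \left(-38\right) \frac{401}{50} = - \frac{7619}{25}$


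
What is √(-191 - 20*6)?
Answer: I*√311 ≈ 17.635*I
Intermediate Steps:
√(-191 - 20*6) = √(-191 - 120) = √(-311) = I*√311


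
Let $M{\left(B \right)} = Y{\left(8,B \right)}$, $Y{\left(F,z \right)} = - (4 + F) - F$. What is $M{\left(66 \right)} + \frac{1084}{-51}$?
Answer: $- \frac{2104}{51} \approx -41.255$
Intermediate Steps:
$Y{\left(F,z \right)} = -4 - 2 F$ ($Y{\left(F,z \right)} = \left(-4 - F\right) - F = -4 - 2 F$)
$M{\left(B \right)} = -20$ ($M{\left(B \right)} = -4 - 16 = -20$)
$M{\left(66 \right)} + \frac{1084}{-51} = -20 + \frac{1084}{-51} = -20 + 1084 \left(- \frac{1}{51}\right) = -20 - \frac{1084}{51} = - \frac{2104}{51}$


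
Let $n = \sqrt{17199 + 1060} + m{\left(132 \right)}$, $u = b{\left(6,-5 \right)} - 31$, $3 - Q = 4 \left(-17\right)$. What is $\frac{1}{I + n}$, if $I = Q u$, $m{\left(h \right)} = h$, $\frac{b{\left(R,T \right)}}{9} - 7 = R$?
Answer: $\frac{6238}{38894385} - \frac{31 \sqrt{19}}{38894385} \approx 0.00015691$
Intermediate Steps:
$Q = 71$ ($Q = 3 - 4 \left(-17\right) = 3 - -68 = 3 + 68 = 71$)
$b{\left(R,T \right)} = 63 + 9 R$
$u = 86$ ($u = \left(63 + 9 \cdot 6\right) - 31 = \left(63 + 54\right) - 31 = 117 - 31 = 86$)
$n = 132 + 31 \sqrt{19}$ ($n = \sqrt{17199 + 1060} + 132 = \sqrt{18259} + 132 = 31 \sqrt{19} + 132 = 132 + 31 \sqrt{19} \approx 267.13$)
$I = 6106$ ($I = 71 \cdot 86 = 6106$)
$\frac{1}{I + n} = \frac{1}{6106 + \left(132 + 31 \sqrt{19}\right)} = \frac{1}{6238 + 31 \sqrt{19}}$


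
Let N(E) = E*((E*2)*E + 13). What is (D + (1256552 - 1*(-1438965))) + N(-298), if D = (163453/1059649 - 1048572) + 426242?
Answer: -53891491983826/1059649 ≈ -5.0858e+7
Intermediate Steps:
D = -659451198717/1059649 (D = (163453*(1/1059649) - 1048572) + 426242 = (163453/1059649 - 1048572) + 426242 = -1111118107775/1059649 + 426242 = -659451198717/1059649 ≈ -6.2233e+5)
N(E) = E*(13 + 2*E²) (N(E) = E*((2*E)*E + 13) = E*(2*E² + 13) = E*(13 + 2*E²))
(D + (1256552 - 1*(-1438965))) + N(-298) = (-659451198717/1059649 + (1256552 - 1*(-1438965))) - 298*(13 + 2*(-298)²) = (-659451198717/1059649 + (1256552 + 1438965)) - 298*(13 + 2*88804) = (-659451198717/1059649 + 2695517) - 298*(13 + 177608) = 2196850694816/1059649 - 298*177621 = 2196850694816/1059649 - 52931058 = -53891491983826/1059649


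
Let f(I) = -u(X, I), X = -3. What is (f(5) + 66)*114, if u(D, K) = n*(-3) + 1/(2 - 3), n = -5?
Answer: 5928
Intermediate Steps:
u(D, K) = 14 (u(D, K) = -5*(-3) + 1/(2 - 3) = 15 + 1/(-1) = 15 - 1 = 14)
f(I) = -14 (f(I) = -1*14 = -14)
(f(5) + 66)*114 = (-14 + 66)*114 = 52*114 = 5928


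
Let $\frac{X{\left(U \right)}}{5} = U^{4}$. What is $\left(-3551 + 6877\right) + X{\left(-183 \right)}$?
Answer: $5607568931$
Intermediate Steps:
$X{\left(U \right)} = 5 U^{4}$
$\left(-3551 + 6877\right) + X{\left(-183 \right)} = \left(-3551 + 6877\right) + 5 \left(-183\right)^{4} = 3326 + 5 \cdot 1121513121 = 3326 + 5607565605 = 5607568931$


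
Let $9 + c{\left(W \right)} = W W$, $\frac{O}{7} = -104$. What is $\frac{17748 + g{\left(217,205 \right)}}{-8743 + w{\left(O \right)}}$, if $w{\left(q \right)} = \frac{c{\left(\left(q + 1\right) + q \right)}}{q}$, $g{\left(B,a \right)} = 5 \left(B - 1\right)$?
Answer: $- \frac{428337}{265060} \approx -1.616$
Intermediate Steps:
$g{\left(B,a \right)} = -5 + 5 B$ ($g{\left(B,a \right)} = 5 \left(-1 + B\right) = -5 + 5 B$)
$O = -728$ ($O = 7 \left(-104\right) = -728$)
$c{\left(W \right)} = -9 + W^{2}$ ($c{\left(W \right)} = -9 + W W = -9 + W^{2}$)
$w{\left(q \right)} = \frac{-9 + \left(1 + 2 q\right)^{2}}{q}$ ($w{\left(q \right)} = \frac{-9 + \left(\left(q + 1\right) + q\right)^{2}}{q} = \frac{-9 + \left(\left(1 + q\right) + q\right)^{2}}{q} = \frac{-9 + \left(1 + 2 q\right)^{2}}{q}$)
$\frac{17748 + g{\left(217,205 \right)}}{-8743 + w{\left(O \right)}} = \frac{17748 + \left(-5 + 5 \cdot 217\right)}{-8743 + \frac{-9 + \left(1 + 2 \left(-728\right)\right)^{2}}{-728}} = \frac{17748 + \left(-5 + 1085\right)}{-8743 - \frac{-9 + \left(1 - 1456\right)^{2}}{728}} = \frac{17748 + 1080}{-8743 - \frac{-9 + \left(-1455\right)^{2}}{728}} = \frac{18828}{-8743 - \frac{-9 + 2117025}{728}} = \frac{18828}{-8743 - \frac{264627}{91}} = \frac{18828}{- \frac{1060240}{91}} = 18828 \left(- \frac{91}{1060240}\right) = - \frac{428337}{265060}$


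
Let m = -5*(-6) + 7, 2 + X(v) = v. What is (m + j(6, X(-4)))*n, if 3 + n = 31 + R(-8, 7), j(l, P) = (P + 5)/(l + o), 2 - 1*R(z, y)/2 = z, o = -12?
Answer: 1784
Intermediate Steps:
X(v) = -2 + v
R(z, y) = 4 - 2*z
j(l, P) = (5 + P)/(-12 + l) (j(l, P) = (P + 5)/(l - 12) = (5 + P)/(-12 + l))
m = 37 (m = 30 + 7 = 37)
n = 48 (n = -3 + (31 + (4 - 2*(-8))) = -3 + (31 + (4 + 16)) = -3 + (31 + 20) = -3 + 51 = 48)
(m + j(6, X(-4)))*n = (37 + (5 + (-2 - 4))/(-12 + 6))*48 = (37 + (5 - 6)/(-6))*48 = (37 - ⅙*(-1))*48 = (37 + ⅙)*48 = (223/6)*48 = 1784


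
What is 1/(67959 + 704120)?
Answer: 1/772079 ≈ 1.2952e-6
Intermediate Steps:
1/(67959 + 704120) = 1/772079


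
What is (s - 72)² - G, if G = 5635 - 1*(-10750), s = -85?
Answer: 8264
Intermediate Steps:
G = 16385 (G = 5635 + 10750 = 16385)
(s - 72)² - G = (-85 - 72)² - 1*16385 = (-157)² - 16385 = 24649 - 16385 = 8264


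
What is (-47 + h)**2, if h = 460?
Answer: 170569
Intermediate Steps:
(-47 + h)**2 = (-47 + 460)**2 = 413**2 = 170569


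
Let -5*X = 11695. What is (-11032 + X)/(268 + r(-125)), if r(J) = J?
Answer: -13371/143 ≈ -93.504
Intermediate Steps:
X = -2339 (X = -⅕*11695 = -2339)
(-11032 + X)/(268 + r(-125)) = (-11032 - 2339)/(268 - 125) = -13371/143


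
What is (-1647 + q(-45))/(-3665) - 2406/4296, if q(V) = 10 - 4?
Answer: -294709/2624140 ≈ -0.11231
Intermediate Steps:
q(V) = 6
(-1647 + q(-45))/(-3665) - 2406/4296 = (-1647 + 6)/(-3665) - 2406/4296 = -1641*(-1/3665) - 2406*1/4296 = 1641/3665 - 401/716 = -294709/2624140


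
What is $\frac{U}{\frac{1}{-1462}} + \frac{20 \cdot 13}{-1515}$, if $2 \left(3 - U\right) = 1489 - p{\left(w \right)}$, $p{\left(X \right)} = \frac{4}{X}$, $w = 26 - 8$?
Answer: $\frac{985274539}{909} \approx 1.0839 \cdot 10^{6}$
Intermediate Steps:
$w = 18$ ($w = 26 - 8 = 18$)
$U = - \frac{13345}{18}$ ($U = 3 - \frac{1489 - \frac{4}{18}}{2} = 3 - \frac{1489 - 4 \cdot \frac{1}{18}}{2} = 3 - \frac{1489 - \frac{2}{9}}{2} = 3 - \frac{13399}{18} = - \frac{13345}{18} \approx -741.39$)
$\frac{U}{\frac{1}{-1462}} + \frac{20 \cdot 13}{-1515} = - \frac{13345}{18 \frac{1}{-1462}} + \frac{20 \cdot 13}{-1515} = - \frac{13345}{18 \left(- \frac{1}{1462}\right)} + 260 \left(- \frac{1}{1515}\right) = \left(- \frac{13345}{18}\right) \left(-1462\right) - \frac{52}{303} = \frac{9755195}{9} - \frac{52}{303} = \frac{985274539}{909}$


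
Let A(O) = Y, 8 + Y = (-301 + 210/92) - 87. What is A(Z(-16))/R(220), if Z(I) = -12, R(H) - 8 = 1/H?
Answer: -664070/13501 ≈ -49.187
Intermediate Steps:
Y = -18111/46 (Y = -8 + ((-301 + 210/92) - 87) = -8 + ((-301 + 210*(1/92)) - 87) = -8 + ((-301 + 105/46) - 87) = -8 + (-13741/46 - 87) = -8 - 17743/46 = -18111/46 ≈ -393.72)
R(H) = 8 + 1/H
A(O) = -18111/46
A(Z(-16))/R(220) = -18111/(46*(8 + 1/220)) = -18111/(46*1761/220) = -18111/46*220/1761 = -664070/13501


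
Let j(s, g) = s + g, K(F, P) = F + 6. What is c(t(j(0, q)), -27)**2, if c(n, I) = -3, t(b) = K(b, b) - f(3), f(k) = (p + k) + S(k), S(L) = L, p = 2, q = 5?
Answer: 9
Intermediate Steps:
f(k) = 2 + 2*k (f(k) = (2 + k) + k = 2 + 2*k)
K(F, P) = 6 + F
j(s, g) = g + s
t(b) = -2 + b (t(b) = (6 + b) - (2 + 2*3) = (6 + b) - (2 + 6) = (6 + b) - 1*8 = (6 + b) - 8 = -2 + b)
c(t(j(0, q)), -27)**2 = (-3)**2 = 9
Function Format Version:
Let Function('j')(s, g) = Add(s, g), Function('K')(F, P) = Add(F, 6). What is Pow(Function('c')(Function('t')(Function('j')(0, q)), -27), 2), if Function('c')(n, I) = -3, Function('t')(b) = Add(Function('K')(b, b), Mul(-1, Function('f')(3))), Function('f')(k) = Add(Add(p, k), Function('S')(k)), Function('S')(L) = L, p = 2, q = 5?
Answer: 9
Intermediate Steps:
Function('f')(k) = Add(2, Mul(2, k)) (Function('f')(k) = Add(Add(2, k), k) = Add(2, Mul(2, k)))
Function('K')(F, P) = Add(6, F)
Function('j')(s, g) = Add(g, s)
Function('t')(b) = Add(-2, b) (Function('t')(b) = Add(Add(6, b), Mul(-1, Add(2, Mul(2, 3)))) = Add(Add(6, b), Mul(-1, Add(2, 6))) = Add(Add(6, b), Mul(-1, 8)) = Add(Add(6, b), -8) = Add(-2, b))
Pow(Function('c')(Function('t')(Function('j')(0, q)), -27), 2) = Pow(-3, 2) = 9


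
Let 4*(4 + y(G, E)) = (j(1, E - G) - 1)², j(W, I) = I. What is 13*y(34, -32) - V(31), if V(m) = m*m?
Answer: 54305/4 ≈ 13576.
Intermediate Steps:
V(m) = m²
y(G, E) = -4 + (-1 + E - G)²/4 (y(G, E) = -4 + ((E - G) - 1)²/4 = -4 + (-1 + E - G)²/4)
13*y(34, -32) - V(31) = 13*(-4 + (1 + 34 - 1*(-32))²/4) - 1*31² = 13*(-4 + (1 + 34 + 32)²/4) - 1*961 = 13*(-4 + (¼)*67²) - 961 = 13*(-4 + (¼)*4489) - 961 = 13*(-4 + 4489/4) - 961 = 13*(4473/4) - 961 = 58149/4 - 961 = 54305/4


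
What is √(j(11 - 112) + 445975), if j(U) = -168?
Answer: √445807 ≈ 667.69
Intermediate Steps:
√(j(11 - 112) + 445975) = √(-168 + 445975) = √445807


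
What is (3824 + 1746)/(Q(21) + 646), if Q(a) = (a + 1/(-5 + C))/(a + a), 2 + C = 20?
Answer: 304122/35299 ≈ 8.6156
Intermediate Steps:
C = 18 (C = -2 + 20 = 18)
Q(a) = (1/13 + a)/(2*a) (Q(a) = (a + 1/(-5 + 18))/(a + a) = (a + 1/13)/((2*a)) = (a + 1/13)*(1/(2*a)) = (1/13 + a)*(1/(2*a)) = (1/13 + a)/(2*a))
(3824 + 1746)/(Q(21) + 646) = (3824 + 1746)/((1/26)*(1 + 13*21)/21 + 646) = 5570/((1/26)*(1/21)*(1 + 273) + 646) = 5570/((1/26)*(1/21)*274 + 646) = 5570/(137/273 + 646) = 5570/(176495/273) = 5570*(273/176495) = 304122/35299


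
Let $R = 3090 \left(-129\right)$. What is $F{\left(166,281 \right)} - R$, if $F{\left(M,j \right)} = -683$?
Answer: $397927$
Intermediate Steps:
$R = -398610$
$F{\left(166,281 \right)} - R = -683 - -398610 = -683 + 398610 = 397927$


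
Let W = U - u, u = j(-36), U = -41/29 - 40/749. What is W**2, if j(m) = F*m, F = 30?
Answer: 548815473629721/471801841 ≈ 1.1632e+6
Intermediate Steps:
j(m) = 30*m
U = -31869/21721 (U = -41*1/29 - 40*1/749 = -41/29 - 40/749 = -31869/21721 ≈ -1.4672)
u = -1080 (u = 30*(-36) = -1080)
W = 23426811/21721 (W = -31869/21721 - 1*(-1080) = -31869/21721 + 1080 = 23426811/21721 ≈ 1078.5)
W**2 = (23426811/21721)**2 = 548815473629721/471801841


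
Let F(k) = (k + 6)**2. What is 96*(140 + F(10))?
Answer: 38016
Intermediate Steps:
F(k) = (6 + k)**2
96*(140 + F(10)) = 96*(140 + (6 + 10)**2) = 96*(140 + 16**2) = 96*(140 + 256) = 96*396 = 38016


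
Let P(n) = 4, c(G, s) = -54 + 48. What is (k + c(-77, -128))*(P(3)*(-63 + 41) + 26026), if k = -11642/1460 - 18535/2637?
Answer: -58260475867/106945 ≈ -5.4477e+5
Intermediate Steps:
k = -28880527/1925010 (k = -11642*1/1460 - 18535*1/2637 = -5821/730 - 18535/2637 = -28880527/1925010 ≈ -15.003)
c(G, s) = -6
(k + c(-77, -128))*(P(3)*(-63 + 41) + 26026) = (-28880527/1925010 - 6)*(4*(-63 + 41) + 26026) = -40430587*(4*(-22) + 26026)/1925010 = -40430587*(-88 + 26026)/1925010 = -40430587/1925010*25938 = -58260475867/106945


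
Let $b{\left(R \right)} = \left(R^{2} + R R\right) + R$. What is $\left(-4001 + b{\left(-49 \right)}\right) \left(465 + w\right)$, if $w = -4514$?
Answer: $-3044848$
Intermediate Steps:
$b{\left(R \right)} = R + 2 R^{2}$ ($b{\left(R \right)} = \left(R^{2} + R^{2}\right) + R = 2 R^{2} + R = R + 2 R^{2}$)
$\left(-4001 + b{\left(-49 \right)}\right) \left(465 + w\right) = \left(-4001 - 49 \left(1 + 2 \left(-49\right)\right)\right) \left(465 - 4514\right) = \left(-4001 - 49 \left(1 - 98\right)\right) \left(-4049\right) = \left(-4001 - -4753\right) \left(-4049\right) = \left(-4001 + 4753\right) \left(-4049\right) = 752 \left(-4049\right) = -3044848$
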